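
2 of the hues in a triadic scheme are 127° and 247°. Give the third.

A triad places three hues 120° apart.
The full set through 127° is {7°, 127°, 247°}.
Given {127°, 247°}, the missing hue is 7°.

7°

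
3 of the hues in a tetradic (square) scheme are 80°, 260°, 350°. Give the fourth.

A square tetradic scheme places four hues every 90°.
The full set through 80° is {80°, 170°, 260°, 350°}.
Given {80°, 260°, 350°}, the missing hue is 170°.

170°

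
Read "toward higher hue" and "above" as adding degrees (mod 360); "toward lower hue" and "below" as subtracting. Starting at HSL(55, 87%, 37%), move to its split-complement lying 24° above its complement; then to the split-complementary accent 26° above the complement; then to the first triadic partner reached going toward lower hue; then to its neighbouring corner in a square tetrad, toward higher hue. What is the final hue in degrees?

55 + 204 = 259°   (split-comp 24° ↑)
259 + 206 = 465 → 465 − 360 = 105°   (split-comp 26° ↑)
105 − 120 = -15 → -15 + 360 = 345°   (triadic ↓)
345 + 90 = 435 → 435 − 360 = 75°   (square ↑)

75°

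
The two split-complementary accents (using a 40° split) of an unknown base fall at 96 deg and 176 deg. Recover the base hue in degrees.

316°

The accents sit 40° either side of the complement, so the complement is their short-arc midpoint on the wheel.
Short-arc midpoint of 96° and 176°: 136°.
Base is 180° from the complement: 136 − 180 = -44 → -44 + 360 = 316°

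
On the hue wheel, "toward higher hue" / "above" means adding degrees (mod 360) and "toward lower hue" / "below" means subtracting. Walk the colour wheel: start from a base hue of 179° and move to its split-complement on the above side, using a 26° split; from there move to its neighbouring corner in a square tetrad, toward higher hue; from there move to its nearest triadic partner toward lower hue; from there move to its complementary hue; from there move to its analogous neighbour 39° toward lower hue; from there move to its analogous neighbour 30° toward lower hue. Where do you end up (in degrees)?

179 + 206 = 385 → 385 − 360 = 25°   (split-comp 26° ↑)
25 + 90 = 115°   (square ↑)
115 − 120 = -5 → -5 + 360 = 355°   (triadic ↓)
355 + 180 = 535 → 535 − 360 = 175°   (complement)
175 − 39 = 136°   (analog 39° ↓)
136 − 30 = 106°   (analog 30° ↓)

106°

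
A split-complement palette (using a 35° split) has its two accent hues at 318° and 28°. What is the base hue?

The accents sit 35° either side of the complement, so the complement is their short-arc midpoint on the wheel.
Short-arc midpoint of 318° and 28°: 353°.
Base is 180° from the complement: 353 − 180 = 173°

173°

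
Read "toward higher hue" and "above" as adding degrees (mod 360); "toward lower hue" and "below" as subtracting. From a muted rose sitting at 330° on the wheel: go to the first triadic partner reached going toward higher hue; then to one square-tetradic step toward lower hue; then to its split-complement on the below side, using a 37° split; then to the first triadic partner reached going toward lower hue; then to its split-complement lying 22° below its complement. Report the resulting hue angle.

181°

330 + 120 = 450 → 450 − 360 = 90°   (triadic ↑)
90 − 90 = 0°   (square ↓)
0 + 143 = 143°   (split-comp 37° ↓)
143 − 120 = 23°   (triadic ↓)
23 + 158 = 181°   (split-comp 22° ↓)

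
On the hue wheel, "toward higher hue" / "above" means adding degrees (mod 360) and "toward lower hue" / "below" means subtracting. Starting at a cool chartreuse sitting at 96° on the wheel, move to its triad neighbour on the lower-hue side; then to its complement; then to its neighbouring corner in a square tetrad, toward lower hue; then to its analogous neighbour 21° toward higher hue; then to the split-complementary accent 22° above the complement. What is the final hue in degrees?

289°

triadic ↓ −120°: 96 − 120 = -24 → -24 + 360 = 336°
complement +180°: 336 + 180 = 516 → 516 − 360 = 156°
square ↓ −90°: 156 − 90 = 66°
analog 21° ↑ +21°: 66 + 21 = 87°
split-comp 22° ↑ +202°: 87 + 202 = 289°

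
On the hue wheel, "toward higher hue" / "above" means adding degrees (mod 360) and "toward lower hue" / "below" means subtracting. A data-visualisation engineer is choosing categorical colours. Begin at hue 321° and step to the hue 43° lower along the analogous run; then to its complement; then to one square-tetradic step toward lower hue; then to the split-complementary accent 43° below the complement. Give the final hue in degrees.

145°

−43° (analog 43° ↓): 321 − 43 = 278°
+180° (complement): 278 + 180 = 458 → 458 − 360 = 98°
−90° (square ↓): 98 − 90 = 8°
+137° (split-comp 43° ↓): 8 + 137 = 145°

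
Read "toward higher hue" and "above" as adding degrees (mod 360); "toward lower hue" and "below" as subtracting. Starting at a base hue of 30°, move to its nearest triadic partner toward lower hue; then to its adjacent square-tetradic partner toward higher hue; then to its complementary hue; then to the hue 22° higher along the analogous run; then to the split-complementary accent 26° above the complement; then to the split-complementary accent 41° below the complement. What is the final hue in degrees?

187°

triadic ↓ −120°: 30 − 120 = -90 → -90 + 360 = 270°
square ↑ +90°: 270 + 90 = 360 → 360 − 360 = 0°
complement +180°: 0 + 180 = 180°
analog 22° ↑ +22°: 180 + 22 = 202°
split-comp 26° ↑ +206°: 202 + 206 = 408 → 408 − 360 = 48°
split-comp 41° ↓ +139°: 48 + 139 = 187°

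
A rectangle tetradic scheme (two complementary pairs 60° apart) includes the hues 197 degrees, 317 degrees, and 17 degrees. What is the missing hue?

137°

A rectangular tetradic uses two complementary pairs 60° apart: offsets 0°, 60°, 180°, 240°.
Among {17°, 197°, 317°}, 197° and 17° are a 180° pair.
The remaining hue 317° needs its own complement: 317 + 180 = 497 → 497 − 360 = 137°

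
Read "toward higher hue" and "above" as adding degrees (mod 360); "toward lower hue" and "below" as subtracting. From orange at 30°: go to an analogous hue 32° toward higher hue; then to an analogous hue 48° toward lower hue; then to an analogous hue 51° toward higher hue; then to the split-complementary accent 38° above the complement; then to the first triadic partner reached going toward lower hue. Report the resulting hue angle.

30 + 32 = 62°   (analog 32° ↑)
62 − 48 = 14°   (analog 48° ↓)
14 + 51 = 65°   (analog 51° ↑)
65 + 218 = 283°   (split-comp 38° ↑)
283 − 120 = 163°   (triadic ↓)

163°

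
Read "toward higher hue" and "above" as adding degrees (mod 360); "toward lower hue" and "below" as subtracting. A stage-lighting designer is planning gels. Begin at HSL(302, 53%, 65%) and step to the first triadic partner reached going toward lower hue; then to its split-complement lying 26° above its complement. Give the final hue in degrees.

−120° (triadic ↓): 302 − 120 = 182°
+206° (split-comp 26° ↑): 182 + 206 = 388 → 388 − 360 = 28°

28°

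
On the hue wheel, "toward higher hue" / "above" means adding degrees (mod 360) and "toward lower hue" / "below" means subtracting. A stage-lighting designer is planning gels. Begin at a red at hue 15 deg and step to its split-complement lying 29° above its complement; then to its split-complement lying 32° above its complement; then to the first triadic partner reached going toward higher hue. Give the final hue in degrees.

+209° (split-comp 29° ↑): 15 + 209 = 224°
+212° (split-comp 32° ↑): 224 + 212 = 436 → 436 − 360 = 76°
+120° (triadic ↑): 76 + 120 = 196°

196°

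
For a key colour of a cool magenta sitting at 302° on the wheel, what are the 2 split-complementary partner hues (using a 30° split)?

92° and 152°

Complement of 302°: 302 + 180 = 482 → 482 − 360 = 122°
122 − 30 = 92°
122 + 30 = 152°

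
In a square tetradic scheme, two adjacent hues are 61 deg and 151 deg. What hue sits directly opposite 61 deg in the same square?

A square tetradic scheme places four hues 90° apart; opposite corners are 180° apart.
61 + 180 = 241°

241°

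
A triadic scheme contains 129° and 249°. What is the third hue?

A triad spaces three hues 120° apart.
The full set is {9°, 129°, 249°}.

9°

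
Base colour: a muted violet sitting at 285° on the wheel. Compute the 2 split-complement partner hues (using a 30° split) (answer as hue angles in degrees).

75° and 135°

Split-complementary hues sit 30° either side of the complement.
Complement of 285°: 285 + 180 = 465 → 465 − 360 = 105°
105 − 30 = 75°
105 + 30 = 135°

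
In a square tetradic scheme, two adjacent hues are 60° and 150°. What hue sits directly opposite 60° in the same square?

240°

A square tetradic scheme places four hues 90° apart; opposite corners are 180° apart.
60 + 180 = 240°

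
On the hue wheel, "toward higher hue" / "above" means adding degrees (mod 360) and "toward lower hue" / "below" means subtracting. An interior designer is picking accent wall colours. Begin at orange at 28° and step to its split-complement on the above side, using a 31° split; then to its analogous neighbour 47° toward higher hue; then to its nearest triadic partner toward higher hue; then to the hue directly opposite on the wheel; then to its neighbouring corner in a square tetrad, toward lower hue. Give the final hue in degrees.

136°

+211° (split-comp 31° ↑): 28 + 211 = 239°
+47° (analog 47° ↑): 239 + 47 = 286°
+120° (triadic ↑): 286 + 120 = 406 → 406 − 360 = 46°
+180° (complement): 46 + 180 = 226°
−90° (square ↓): 226 − 90 = 136°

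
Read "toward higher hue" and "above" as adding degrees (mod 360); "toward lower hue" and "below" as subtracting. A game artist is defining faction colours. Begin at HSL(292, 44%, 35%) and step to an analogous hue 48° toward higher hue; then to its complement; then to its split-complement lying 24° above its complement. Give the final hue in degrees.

analog 48° ↑ +48°: 292 + 48 = 340°
complement +180°: 340 + 180 = 520 → 520 − 360 = 160°
split-comp 24° ↑ +204°: 160 + 204 = 364 → 364 − 360 = 4°

4°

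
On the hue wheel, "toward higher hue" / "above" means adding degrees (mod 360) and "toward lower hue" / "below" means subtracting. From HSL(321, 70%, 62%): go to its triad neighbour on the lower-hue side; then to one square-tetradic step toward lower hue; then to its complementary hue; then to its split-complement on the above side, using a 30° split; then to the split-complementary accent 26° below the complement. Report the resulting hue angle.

295°

321 − 120 = 201°   (triadic ↓)
201 − 90 = 111°   (square ↓)
111 + 180 = 291°   (complement)
291 + 210 = 501 → 501 − 360 = 141°   (split-comp 30° ↑)
141 + 154 = 295°   (split-comp 26° ↓)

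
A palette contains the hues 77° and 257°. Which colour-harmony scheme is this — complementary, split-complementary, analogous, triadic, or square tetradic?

complementary

Sort the hues: 77°, 257°.
Successive gaps around the wheel: 180°, 180°.
Two hues 180° apart are complementary.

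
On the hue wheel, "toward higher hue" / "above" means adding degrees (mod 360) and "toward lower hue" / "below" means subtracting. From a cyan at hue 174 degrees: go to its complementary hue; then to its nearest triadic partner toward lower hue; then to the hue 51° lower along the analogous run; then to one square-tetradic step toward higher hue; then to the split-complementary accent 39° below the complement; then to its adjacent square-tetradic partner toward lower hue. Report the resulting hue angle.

324°

174 + 180 = 354°   (complement)
354 − 120 = 234°   (triadic ↓)
234 − 51 = 183°   (analog 51° ↓)
183 + 90 = 273°   (square ↑)
273 + 141 = 414 → 414 − 360 = 54°   (split-comp 39° ↓)
54 − 90 = -36 → -36 + 360 = 324°   (square ↓)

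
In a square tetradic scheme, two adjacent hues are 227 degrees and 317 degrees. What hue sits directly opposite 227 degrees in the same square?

47°

A square tetradic scheme places four hues 90° apart; opposite corners are 180° apart.
227 + 180 = 407 → 407 − 360 = 47°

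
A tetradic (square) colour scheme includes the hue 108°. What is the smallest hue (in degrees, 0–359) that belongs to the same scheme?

18°

A square tetradic scheme places four hues every 90°.
The full set through 108° is {18°, 108°, 198°, 288°}.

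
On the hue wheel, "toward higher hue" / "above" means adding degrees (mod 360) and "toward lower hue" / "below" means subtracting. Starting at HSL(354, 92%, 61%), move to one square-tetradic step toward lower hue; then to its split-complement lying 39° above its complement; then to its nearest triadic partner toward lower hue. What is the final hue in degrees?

3°

−90° (square ↓): 354 − 90 = 264°
+219° (split-comp 39° ↑): 264 + 219 = 483 → 483 − 360 = 123°
−120° (triadic ↓): 123 − 120 = 3°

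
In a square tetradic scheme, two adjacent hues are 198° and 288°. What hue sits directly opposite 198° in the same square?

A square tetradic scheme places four hues 90° apart; opposite corners are 180° apart.
198 + 180 = 378 → 378 − 360 = 18°

18°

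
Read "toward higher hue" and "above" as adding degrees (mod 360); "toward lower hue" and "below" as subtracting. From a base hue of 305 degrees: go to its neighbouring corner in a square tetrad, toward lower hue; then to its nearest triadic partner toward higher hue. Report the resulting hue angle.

square ↓ −90°: 305 − 90 = 215°
triadic ↑ +120°: 215 + 120 = 335°

335°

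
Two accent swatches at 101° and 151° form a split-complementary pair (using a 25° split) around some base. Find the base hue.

The accents sit 25° either side of the complement, so the complement is their short-arc midpoint on the wheel.
Short-arc midpoint of 101° and 151°: 126°.
Base is 180° from the complement: 126 − 180 = -54 → -54 + 360 = 306°

306°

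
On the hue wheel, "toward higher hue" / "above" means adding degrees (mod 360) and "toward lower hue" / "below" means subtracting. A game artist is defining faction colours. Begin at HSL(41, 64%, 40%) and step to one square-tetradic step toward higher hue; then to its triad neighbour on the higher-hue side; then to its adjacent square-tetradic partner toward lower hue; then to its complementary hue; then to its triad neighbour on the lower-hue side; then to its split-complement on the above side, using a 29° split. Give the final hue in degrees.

70°

41 + 90 = 131°   (square ↑)
131 + 120 = 251°   (triadic ↑)
251 − 90 = 161°   (square ↓)
161 + 180 = 341°   (complement)
341 − 120 = 221°   (triadic ↓)
221 + 209 = 430 → 430 − 360 = 70°   (split-comp 29° ↑)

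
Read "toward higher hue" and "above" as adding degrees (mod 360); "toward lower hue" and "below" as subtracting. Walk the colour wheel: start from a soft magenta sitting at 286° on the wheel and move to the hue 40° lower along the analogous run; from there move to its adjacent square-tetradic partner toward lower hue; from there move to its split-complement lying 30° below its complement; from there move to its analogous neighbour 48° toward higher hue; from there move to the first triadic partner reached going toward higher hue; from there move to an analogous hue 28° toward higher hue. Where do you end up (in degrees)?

analog 40° ↓ −40°: 286 − 40 = 246°
square ↓ −90°: 246 − 90 = 156°
split-comp 30° ↓ +150°: 156 + 150 = 306°
analog 48° ↑ +48°: 306 + 48 = 354°
triadic ↑ +120°: 354 + 120 = 474 → 474 − 360 = 114°
analog 28° ↑ +28°: 114 + 28 = 142°

142°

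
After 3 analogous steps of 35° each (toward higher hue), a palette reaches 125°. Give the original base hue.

20°

3 steps of 35° (toward higher hue) give a net shift of +105°.
Start = end − shift: 125 − 105 = 20°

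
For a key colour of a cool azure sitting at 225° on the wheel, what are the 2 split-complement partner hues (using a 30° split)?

Split-complementary hues sit 30° either side of the complement.
Complement of 225°: 225 + 180 = 405 → 405 − 360 = 45°
45 − 30 = 15°
45 + 30 = 75°

15° and 75°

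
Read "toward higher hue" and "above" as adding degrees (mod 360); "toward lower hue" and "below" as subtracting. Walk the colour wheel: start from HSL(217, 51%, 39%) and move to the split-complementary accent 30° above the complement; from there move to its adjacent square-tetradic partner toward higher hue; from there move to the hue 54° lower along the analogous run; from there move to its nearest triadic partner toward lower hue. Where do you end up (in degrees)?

343°

217 + 210 = 427 → 427 − 360 = 67°   (split-comp 30° ↑)
67 + 90 = 157°   (square ↑)
157 − 54 = 103°   (analog 54° ↓)
103 − 120 = -17 → -17 + 360 = 343°   (triadic ↓)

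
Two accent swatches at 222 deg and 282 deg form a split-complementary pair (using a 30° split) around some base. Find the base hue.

72°

The accents sit 30° either side of the complement, so the complement is their short-arc midpoint on the wheel.
Short-arc midpoint of 222° and 282°: 252°.
Base is 180° from the complement: 252 − 180 = 72°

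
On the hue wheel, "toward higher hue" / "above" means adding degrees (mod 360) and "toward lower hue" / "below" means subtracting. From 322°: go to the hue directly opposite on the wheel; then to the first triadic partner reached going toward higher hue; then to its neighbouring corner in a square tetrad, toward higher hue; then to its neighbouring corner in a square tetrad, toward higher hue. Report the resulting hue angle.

82°

322 + 180 = 502 → 502 − 360 = 142°   (complement)
142 + 120 = 262°   (triadic ↑)
262 + 90 = 352°   (square ↑)
352 + 90 = 442 → 442 − 360 = 82°   (square ↑)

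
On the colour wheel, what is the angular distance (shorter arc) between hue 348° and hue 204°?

144°

|348 − 204| = 144.
144 ≤ 180, so the shorter arc is 144°.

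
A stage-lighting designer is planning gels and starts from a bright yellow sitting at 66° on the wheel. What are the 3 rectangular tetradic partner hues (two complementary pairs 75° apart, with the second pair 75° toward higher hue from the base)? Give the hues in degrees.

141°, 246° and 321°

A rectangular tetradic uses two complementary pairs 75° apart: offsets 0°, 75°, 180°, 255°.
66 + 75 = 141°
66 + 180 = 246°
66 + 255 = 321°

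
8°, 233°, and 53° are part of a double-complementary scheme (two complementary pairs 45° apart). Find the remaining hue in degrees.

188°

A rectangular tetradic uses two complementary pairs 45° apart: offsets 0°, 45°, 180°, 225°.
Among {8°, 53°, 233°}, 53° and 233° are a 180° pair.
The remaining hue 8° needs its own complement: 8 + 180 = 188°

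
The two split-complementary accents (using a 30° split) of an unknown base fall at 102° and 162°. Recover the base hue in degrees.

312°

The accents sit 30° either side of the complement, so the complement is their short-arc midpoint on the wheel.
Short-arc midpoint of 102° and 162°: 132°.
Base is 180° from the complement: 132 − 180 = -48 → -48 + 360 = 312°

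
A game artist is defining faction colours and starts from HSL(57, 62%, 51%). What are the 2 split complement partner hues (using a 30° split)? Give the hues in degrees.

Split-complementary hues sit 30° either side of the complement.
Complement of 57°: 57 + 180 = 237°
237 − 30 = 207°
237 + 30 = 267°

207° and 267°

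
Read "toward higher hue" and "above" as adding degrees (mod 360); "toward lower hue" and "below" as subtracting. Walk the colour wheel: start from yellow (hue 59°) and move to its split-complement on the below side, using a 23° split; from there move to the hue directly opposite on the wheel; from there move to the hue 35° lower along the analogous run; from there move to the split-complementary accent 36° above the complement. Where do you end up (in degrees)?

217°

59 + 157 = 216°   (split-comp 23° ↓)
216 + 180 = 396 → 396 − 360 = 36°   (complement)
36 − 35 = 1°   (analog 35° ↓)
1 + 216 = 217°   (split-comp 36° ↑)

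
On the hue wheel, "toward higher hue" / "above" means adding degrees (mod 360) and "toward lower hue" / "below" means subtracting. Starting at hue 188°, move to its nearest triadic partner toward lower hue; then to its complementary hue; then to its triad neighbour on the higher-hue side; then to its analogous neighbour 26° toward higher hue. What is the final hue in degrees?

34°

188 − 120 = 68°   (triadic ↓)
68 + 180 = 248°   (complement)
248 + 120 = 368 → 368 − 360 = 8°   (triadic ↑)
8 + 26 = 34°   (analog 26° ↑)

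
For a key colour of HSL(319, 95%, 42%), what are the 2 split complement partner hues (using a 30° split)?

Split-complementary hues sit 30° either side of the complement.
Complement of 319°: 319 + 180 = 499 → 499 − 360 = 139°
139 − 30 = 109°
139 + 30 = 169°

109° and 169°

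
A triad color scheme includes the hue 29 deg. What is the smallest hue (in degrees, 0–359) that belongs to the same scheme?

A triad places three hues 120° apart.
The full set through 29° is {29°, 149°, 269°}.

29°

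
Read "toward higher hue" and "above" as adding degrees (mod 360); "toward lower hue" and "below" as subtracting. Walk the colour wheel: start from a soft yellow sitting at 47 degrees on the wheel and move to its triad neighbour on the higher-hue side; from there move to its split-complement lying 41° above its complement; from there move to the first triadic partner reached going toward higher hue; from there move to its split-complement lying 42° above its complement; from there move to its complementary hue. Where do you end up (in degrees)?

190°

47 + 120 = 167°   (triadic ↑)
167 + 221 = 388 → 388 − 360 = 28°   (split-comp 41° ↑)
28 + 120 = 148°   (triadic ↑)
148 + 222 = 370 → 370 − 360 = 10°   (split-comp 42° ↑)
10 + 180 = 190°   (complement)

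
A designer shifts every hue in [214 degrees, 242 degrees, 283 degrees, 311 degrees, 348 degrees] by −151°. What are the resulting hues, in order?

63°, 91°, 132°, 160°, 197°

214 − 151 = 63°
242 − 151 = 91°
283 − 151 = 132°
311 − 151 = 160°
348 − 151 = 197°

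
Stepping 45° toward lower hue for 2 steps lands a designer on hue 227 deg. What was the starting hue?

317°

2 steps of 45° (toward lower hue) give a net shift of −90°.
Start = end − shift: 227 + 90 = 317°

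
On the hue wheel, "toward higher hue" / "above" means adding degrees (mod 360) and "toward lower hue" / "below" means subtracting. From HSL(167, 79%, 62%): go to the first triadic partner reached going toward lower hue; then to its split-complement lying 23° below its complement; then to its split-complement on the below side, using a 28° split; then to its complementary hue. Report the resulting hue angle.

176°

−120° (triadic ↓): 167 − 120 = 47°
+157° (split-comp 23° ↓): 47 + 157 = 204°
+152° (split-comp 28° ↓): 204 + 152 = 356°
+180° (complement): 356 + 180 = 536 → 536 − 360 = 176°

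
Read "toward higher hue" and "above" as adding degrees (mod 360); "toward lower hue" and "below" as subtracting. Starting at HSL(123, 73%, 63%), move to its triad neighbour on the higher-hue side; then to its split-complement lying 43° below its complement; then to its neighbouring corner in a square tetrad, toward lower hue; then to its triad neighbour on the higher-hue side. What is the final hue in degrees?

50°

123 + 120 = 243°   (triadic ↑)
243 + 137 = 380 → 380 − 360 = 20°   (split-comp 43° ↓)
20 − 90 = -70 → -70 + 360 = 290°   (square ↓)
290 + 120 = 410 → 410 − 360 = 50°   (triadic ↑)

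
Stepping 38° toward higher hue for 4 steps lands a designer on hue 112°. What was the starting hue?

320°

4 steps of 38° (toward higher hue) give a net shift of +152°.
Start = end − shift: 112 − 152 = -40 → -40 + 360 = 320°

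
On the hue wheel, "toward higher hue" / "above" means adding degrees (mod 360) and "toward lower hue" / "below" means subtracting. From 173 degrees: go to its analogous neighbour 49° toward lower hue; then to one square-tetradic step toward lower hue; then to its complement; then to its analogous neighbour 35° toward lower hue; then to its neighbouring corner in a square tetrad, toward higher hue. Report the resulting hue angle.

analog 49° ↓ −49°: 173 − 49 = 124°
square ↓ −90°: 124 − 90 = 34°
complement +180°: 34 + 180 = 214°
analog 35° ↓ −35°: 214 − 35 = 179°
square ↑ +90°: 179 + 90 = 269°

269°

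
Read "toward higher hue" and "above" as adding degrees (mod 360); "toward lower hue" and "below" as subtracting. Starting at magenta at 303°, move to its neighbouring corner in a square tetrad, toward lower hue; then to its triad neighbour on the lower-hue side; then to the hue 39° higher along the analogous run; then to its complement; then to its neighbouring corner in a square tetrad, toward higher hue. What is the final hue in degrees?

303 − 90 = 213°   (square ↓)
213 − 120 = 93°   (triadic ↓)
93 + 39 = 132°   (analog 39° ↑)
132 + 180 = 312°   (complement)
312 + 90 = 402 → 402 − 360 = 42°   (square ↑)

42°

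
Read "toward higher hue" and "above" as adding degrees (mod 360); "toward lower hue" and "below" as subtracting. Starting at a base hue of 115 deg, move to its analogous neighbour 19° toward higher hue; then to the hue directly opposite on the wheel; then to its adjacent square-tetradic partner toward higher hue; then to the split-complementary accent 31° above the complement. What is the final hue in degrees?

255°

analog 19° ↑ +19°: 115 + 19 = 134°
complement +180°: 134 + 180 = 314°
square ↑ +90°: 314 + 90 = 404 → 404 − 360 = 44°
split-comp 31° ↑ +211°: 44 + 211 = 255°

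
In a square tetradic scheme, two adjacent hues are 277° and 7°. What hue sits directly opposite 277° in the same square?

97°

A square tetradic scheme places four hues 90° apart; opposite corners are 180° apart.
277 + 180 = 457 → 457 − 360 = 97°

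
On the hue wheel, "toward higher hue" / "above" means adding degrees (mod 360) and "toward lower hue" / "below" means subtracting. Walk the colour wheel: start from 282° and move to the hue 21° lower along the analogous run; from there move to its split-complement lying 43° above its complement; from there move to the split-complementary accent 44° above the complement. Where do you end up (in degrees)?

348°

−21° (analog 21° ↓): 282 − 21 = 261°
+223° (split-comp 43° ↑): 261 + 223 = 484 → 484 − 360 = 124°
+224° (split-comp 44° ↑): 124 + 224 = 348°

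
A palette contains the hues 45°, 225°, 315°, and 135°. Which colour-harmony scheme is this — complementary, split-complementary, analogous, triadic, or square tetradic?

Sort the hues: 45°, 135°, 225°, 315°.
Successive gaps around the wheel: 90°, 90°, 90°, 90°.
Four hues every 90° form a square tetradic scheme.

square tetradic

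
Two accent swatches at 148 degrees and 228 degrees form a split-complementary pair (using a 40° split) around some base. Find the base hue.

8°

The accents sit 40° either side of the complement, so the complement is their short-arc midpoint on the wheel.
Short-arc midpoint of 148° and 228°: 188°.
Base is 180° from the complement: 188 − 180 = 8°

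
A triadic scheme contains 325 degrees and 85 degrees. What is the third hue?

A triad spaces three hues 120° apart.
The full set is {85°, 205°, 325°}.

205°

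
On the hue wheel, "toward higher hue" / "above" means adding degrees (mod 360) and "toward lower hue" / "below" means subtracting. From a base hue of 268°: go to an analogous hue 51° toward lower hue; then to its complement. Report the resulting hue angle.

37°

268 − 51 = 217°   (analog 51° ↓)
217 + 180 = 397 → 397 − 360 = 37°   (complement)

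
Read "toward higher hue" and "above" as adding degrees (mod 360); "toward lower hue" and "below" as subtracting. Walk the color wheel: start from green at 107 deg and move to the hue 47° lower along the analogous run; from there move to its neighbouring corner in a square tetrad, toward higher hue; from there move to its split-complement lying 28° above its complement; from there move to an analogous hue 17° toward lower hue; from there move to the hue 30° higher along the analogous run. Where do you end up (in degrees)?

−47° (analog 47° ↓): 107 − 47 = 60°
+90° (square ↑): 60 + 90 = 150°
+208° (split-comp 28° ↑): 150 + 208 = 358°
−17° (analog 17° ↓): 358 − 17 = 341°
+30° (analog 30° ↑): 341 + 30 = 371 → 371 − 360 = 11°

11°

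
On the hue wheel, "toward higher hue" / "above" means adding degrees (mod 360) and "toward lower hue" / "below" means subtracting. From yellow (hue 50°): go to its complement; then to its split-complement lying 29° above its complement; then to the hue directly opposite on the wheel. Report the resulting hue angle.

259°

50 + 180 = 230°   (complement)
230 + 209 = 439 → 439 − 360 = 79°   (split-comp 29° ↑)
79 + 180 = 259°   (complement)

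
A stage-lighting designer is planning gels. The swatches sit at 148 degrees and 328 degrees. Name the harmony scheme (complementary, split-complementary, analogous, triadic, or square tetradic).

complementary

Sort the hues: 148°, 328°.
Successive gaps around the wheel: 180°, 180°.
Two hues 180° apart are complementary.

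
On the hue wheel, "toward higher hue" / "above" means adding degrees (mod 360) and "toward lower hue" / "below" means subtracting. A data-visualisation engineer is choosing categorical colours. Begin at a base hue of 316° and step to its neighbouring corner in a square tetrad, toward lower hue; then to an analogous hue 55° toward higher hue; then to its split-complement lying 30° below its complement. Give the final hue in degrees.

71°

−90° (square ↓): 316 − 90 = 226°
+55° (analog 55° ↑): 226 + 55 = 281°
+150° (split-comp 30° ↓): 281 + 150 = 431 → 431 − 360 = 71°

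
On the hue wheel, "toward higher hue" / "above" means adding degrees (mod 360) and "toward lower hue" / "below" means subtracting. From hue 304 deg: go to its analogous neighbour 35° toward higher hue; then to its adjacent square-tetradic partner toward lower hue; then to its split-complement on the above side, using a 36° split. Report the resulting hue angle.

105°

analog 35° ↑ +35°: 304 + 35 = 339°
square ↓ −90°: 339 − 90 = 249°
split-comp 36° ↑ +216°: 249 + 216 = 465 → 465 − 360 = 105°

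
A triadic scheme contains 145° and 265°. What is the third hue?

25°

A triad spaces three hues 120° apart.
The full set is {25°, 145°, 265°}.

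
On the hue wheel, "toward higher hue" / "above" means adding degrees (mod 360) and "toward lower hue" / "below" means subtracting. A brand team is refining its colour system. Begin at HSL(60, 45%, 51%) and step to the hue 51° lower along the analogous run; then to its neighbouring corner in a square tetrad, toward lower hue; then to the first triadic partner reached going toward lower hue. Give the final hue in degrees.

159°

60 − 51 = 9°   (analog 51° ↓)
9 − 90 = -81 → -81 + 360 = 279°   (square ↓)
279 − 120 = 159°   (triadic ↓)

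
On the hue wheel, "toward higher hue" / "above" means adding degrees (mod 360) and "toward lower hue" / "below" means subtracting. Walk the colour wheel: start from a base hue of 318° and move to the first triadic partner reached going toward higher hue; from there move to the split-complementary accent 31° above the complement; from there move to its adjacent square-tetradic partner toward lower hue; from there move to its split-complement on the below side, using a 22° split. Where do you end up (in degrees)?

357°

318 + 120 = 438 → 438 − 360 = 78°   (triadic ↑)
78 + 211 = 289°   (split-comp 31° ↑)
289 − 90 = 199°   (square ↓)
199 + 158 = 357°   (split-comp 22° ↓)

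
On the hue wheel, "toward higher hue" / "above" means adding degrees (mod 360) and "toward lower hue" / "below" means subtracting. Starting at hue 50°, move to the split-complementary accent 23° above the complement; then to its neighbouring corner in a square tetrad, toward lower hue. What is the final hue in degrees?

50 + 203 = 253°   (split-comp 23° ↑)
253 − 90 = 163°   (square ↓)

163°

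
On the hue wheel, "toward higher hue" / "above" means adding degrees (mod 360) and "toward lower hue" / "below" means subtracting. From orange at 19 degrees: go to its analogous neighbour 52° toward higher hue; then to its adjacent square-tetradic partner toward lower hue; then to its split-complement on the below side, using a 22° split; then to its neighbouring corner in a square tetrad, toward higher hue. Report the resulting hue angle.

229°

+52° (analog 52° ↑): 19 + 52 = 71°
−90° (square ↓): 71 − 90 = -19 → -19 + 360 = 341°
+158° (split-comp 22° ↓): 341 + 158 = 499 → 499 − 360 = 139°
+90° (square ↑): 139 + 90 = 229°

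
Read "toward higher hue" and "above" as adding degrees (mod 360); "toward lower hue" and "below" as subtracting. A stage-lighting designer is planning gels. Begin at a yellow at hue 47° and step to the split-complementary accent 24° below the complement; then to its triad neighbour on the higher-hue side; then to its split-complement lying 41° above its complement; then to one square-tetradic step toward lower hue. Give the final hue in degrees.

split-comp 24° ↓ +156°: 47 + 156 = 203°
triadic ↑ +120°: 203 + 120 = 323°
split-comp 41° ↑ +221°: 323 + 221 = 544 → 544 − 360 = 184°
square ↓ −90°: 184 − 90 = 94°

94°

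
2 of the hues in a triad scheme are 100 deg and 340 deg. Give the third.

A triad places three hues 120° apart.
The full set through 100° is {100°, 220°, 340°}.
Given {100°, 340°}, the missing hue is 220°.

220°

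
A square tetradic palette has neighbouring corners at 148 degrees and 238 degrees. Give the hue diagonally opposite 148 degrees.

A square tetradic scheme places four hues 90° apart; opposite corners are 180° apart.
148 + 180 = 328°

328°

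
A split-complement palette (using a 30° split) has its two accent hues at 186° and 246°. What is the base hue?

36°

The accents sit 30° either side of the complement, so the complement is their short-arc midpoint on the wheel.
Short-arc midpoint of 186° and 246°: 216°.
Base is 180° from the complement: 216 − 180 = 36°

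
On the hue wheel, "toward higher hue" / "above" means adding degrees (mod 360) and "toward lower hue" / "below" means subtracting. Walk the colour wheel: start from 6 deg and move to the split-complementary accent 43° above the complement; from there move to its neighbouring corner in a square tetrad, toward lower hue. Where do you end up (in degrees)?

139°

+223° (split-comp 43° ↑): 6 + 223 = 229°
−90° (square ↓): 229 − 90 = 139°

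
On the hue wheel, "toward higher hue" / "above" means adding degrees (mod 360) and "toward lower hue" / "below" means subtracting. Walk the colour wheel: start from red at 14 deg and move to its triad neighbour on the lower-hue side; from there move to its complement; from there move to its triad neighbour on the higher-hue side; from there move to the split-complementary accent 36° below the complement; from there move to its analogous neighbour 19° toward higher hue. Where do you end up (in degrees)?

14 − 120 = -106 → -106 + 360 = 254°   (triadic ↓)
254 + 180 = 434 → 434 − 360 = 74°   (complement)
74 + 120 = 194°   (triadic ↑)
194 + 144 = 338°   (split-comp 36° ↓)
338 + 19 = 357°   (analog 19° ↑)

357°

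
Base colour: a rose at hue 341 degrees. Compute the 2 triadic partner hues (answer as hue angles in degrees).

101° and 221°

A triad places three hues 120° apart.
341 + 120 = 461 → 461 − 360 = 101°
341 + 240 = 581 → 581 − 360 = 221°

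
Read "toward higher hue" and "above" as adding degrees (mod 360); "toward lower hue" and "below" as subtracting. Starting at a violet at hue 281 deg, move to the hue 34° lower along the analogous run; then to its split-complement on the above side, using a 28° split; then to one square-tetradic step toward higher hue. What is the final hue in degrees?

185°

analog 34° ↓ −34°: 281 − 34 = 247°
split-comp 28° ↑ +208°: 247 + 208 = 455 → 455 − 360 = 95°
square ↑ +90°: 95 + 90 = 185°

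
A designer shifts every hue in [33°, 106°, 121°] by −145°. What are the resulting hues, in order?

33 − 145 = -112 → -112 + 360 = 248°
106 − 145 = -39 → -39 + 360 = 321°
121 − 145 = -24 → -24 + 360 = 336°

248°, 321°, 336°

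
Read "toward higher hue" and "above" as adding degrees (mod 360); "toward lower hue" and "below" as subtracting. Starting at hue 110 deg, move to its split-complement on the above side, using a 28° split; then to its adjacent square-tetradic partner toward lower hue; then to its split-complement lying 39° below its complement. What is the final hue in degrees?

9°

split-comp 28° ↑ +208°: 110 + 208 = 318°
square ↓ −90°: 318 − 90 = 228°
split-comp 39° ↓ +141°: 228 + 141 = 369 → 369 − 360 = 9°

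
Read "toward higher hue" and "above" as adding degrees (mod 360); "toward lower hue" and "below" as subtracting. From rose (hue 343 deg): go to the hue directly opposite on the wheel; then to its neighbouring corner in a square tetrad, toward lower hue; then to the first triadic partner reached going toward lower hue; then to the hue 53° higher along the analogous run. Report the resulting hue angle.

6°

+180° (complement): 343 + 180 = 523 → 523 − 360 = 163°
−90° (square ↓): 163 − 90 = 73°
−120° (triadic ↓): 73 − 120 = -47 → -47 + 360 = 313°
+53° (analog 53° ↑): 313 + 53 = 366 → 366 − 360 = 6°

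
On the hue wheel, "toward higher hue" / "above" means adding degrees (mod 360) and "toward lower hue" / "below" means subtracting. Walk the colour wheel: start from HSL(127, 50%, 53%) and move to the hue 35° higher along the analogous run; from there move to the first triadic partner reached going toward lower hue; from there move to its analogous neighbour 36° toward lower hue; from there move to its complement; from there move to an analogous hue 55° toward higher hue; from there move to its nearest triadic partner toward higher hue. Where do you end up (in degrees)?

1°

analog 35° ↑ +35°: 127 + 35 = 162°
triadic ↓ −120°: 162 − 120 = 42°
analog 36° ↓ −36°: 42 − 36 = 6°
complement +180°: 6 + 180 = 186°
analog 55° ↑ +55°: 186 + 55 = 241°
triadic ↑ +120°: 241 + 120 = 361 → 361 − 360 = 1°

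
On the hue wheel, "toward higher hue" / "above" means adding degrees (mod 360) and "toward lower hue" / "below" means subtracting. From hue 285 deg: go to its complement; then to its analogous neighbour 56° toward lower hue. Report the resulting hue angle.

285 + 180 = 465 → 465 − 360 = 105°   (complement)
105 − 56 = 49°   (analog 56° ↓)

49°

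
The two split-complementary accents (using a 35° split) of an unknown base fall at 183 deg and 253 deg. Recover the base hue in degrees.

38°

The accents sit 35° either side of the complement, so the complement is their short-arc midpoint on the wheel.
Short-arc midpoint of 183° and 253°: 218°.
Base is 180° from the complement: 218 − 180 = 38°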